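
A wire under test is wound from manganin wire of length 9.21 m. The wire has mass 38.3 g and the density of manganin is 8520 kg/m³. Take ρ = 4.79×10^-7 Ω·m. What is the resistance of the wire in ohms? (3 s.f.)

A = m/(density·L) = 0.0383/(8520×9.21) = 4.8809e-07 m²
R = ρL/A = (4.79×10^-7)(9.21)/(4.8809e-07) = 9.04 Ω

9.04 Ω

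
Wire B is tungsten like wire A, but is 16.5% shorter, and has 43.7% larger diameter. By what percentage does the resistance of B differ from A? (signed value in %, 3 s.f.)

R ∝ L/d², so R_B/R_A = (1 − 16.5/100) × (1 + 43.7/100)⁻²
= 0.835 × 0.4843 = 0.4044
(R_B − R_A)/R_A = 0.4044 − 1 = -59.6%

-59.6%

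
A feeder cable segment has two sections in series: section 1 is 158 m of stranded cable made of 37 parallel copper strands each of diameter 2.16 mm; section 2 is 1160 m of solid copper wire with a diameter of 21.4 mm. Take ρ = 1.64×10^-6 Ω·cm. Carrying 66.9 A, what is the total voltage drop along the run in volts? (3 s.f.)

4.82 V

ρ = 1.64×10^-6 Ω·cm = 1.64×10^-8 Ω·m
Section 1: A_strand = π(1.0800e-03)² = 3.664e-06 m²; R₁ = ρL/(N·A_s) = (1.64×10^-8)(158)/(37×3.664e-06) = 0.01911 Ω
Section 2: A = π(d/2)² = π(1.0700e-02 m)² = 3.597e-04 m²
R₂ = (1.64×10^-8)(1160)/(3.597e-04) = 0.05289 Ω
R = R₁ + R₂ = 0.072 Ω
V = IR = 66.9 × 0.072 = 4.82 V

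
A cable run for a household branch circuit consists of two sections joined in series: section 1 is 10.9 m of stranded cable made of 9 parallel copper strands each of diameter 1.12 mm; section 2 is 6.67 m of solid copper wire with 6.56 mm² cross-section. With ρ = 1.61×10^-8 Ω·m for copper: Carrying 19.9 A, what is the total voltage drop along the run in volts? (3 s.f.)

0.720 V

Section 1: A_strand = π(5.6000e-04)² = 9.852e-07 m²; R₁ = ρL/(N·A_s) = (1.61×10^-8)(10.9)/(9×9.852e-07) = 0.01979 Ω
Section 2: A = 6.56 mm² = 6.560e-06 m²
R₂ = (1.61×10^-8)(6.67)/(6.560e-06) = 0.01637 Ω
R = R₁ + R₂ = 0.03616 Ω
V = IR = 19.9 × 0.03616 = 0.720 V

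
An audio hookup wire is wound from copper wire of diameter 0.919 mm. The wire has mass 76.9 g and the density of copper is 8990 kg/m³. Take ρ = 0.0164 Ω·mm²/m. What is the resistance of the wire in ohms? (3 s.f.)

ρ = 0.0164 Ω·mm²/m = 1.64×10^-8 Ω·m
A = π(d/2)² = π(4.5950e-04 m)² = 6.6332e-07 m²
L = m/(density·A) = 0.0769/(8990×6.6332e-07) = 12.9 m
R = ρL/A = (1.64×10^-8)(12.9)/(6.6332e-07) = 0.319 Ω

0.319 Ω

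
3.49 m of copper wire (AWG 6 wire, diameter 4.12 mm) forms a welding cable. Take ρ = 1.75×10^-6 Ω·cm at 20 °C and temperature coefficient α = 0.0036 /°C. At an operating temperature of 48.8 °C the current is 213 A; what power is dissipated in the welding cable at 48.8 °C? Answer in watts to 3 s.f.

ρ = 1.75×10^-6 Ω·cm = 1.75×10^-8 Ω·m
A = π(4.12/2 mm)² = π(2.0600e-03 m)² = 1.333e-05 m²
R₍20₎ = ρL/A = (1.75×10^-8)(3.49)/(1.333e-05) = 0.004581 Ω
R₍48.8₎ = R₍20₎(1 + αΔT) = 0.004581 × (1 + 0.0036×28.8) = 0.005056 Ω
P = I²R = (213)² × 0.005056 = 229 W

229 W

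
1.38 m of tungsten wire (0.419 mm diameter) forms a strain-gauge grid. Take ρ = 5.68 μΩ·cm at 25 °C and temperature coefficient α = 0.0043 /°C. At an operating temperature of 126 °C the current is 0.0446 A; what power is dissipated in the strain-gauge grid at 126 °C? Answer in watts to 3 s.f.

0.00162 W

ρ = 5.68 μΩ·cm = 5.68×10^-8 Ω·m
A = π(d/2)² = π(2.0950e-04 m)² = 1.379e-07 m²
R₍25₎ = ρL/A = (5.68×10^-8)(1.38)/(1.379e-07) = 0.5685 Ω
R₍126₎ = R₍25₎(1 + αΔT) = 0.5685 × (1 + 0.0043×101) = 0.8154 Ω
P = I²R = (0.0446)² × 0.8154 = 0.00162 W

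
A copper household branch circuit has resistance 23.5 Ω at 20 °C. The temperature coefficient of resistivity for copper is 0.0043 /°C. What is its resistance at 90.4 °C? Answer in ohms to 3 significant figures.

ΔT = 90.4 − 20 = 70.4 °C
R = R₀(1 + αΔT) = 23.5 × (1 + 0.0043×70.4) = 23.5 × 1.303 = 30.6 Ω

30.6 Ω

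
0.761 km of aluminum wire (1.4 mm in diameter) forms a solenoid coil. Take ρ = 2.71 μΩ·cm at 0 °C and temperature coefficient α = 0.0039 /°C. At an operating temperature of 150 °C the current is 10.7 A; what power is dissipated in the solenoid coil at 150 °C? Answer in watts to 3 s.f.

ρ = 2.71 μΩ·cm = 2.71×10^-8 Ω·m
A = π(d/2)² = π(7.0000e-04 m)² = 1.539e-06 m²
R₍0₎ = ρL/A = (2.71×10^-8)(761)/(1.539e-06) = 13.4 Ω
R₍150₎ = R₍0₎(1 + αΔT) = 13.4 × (1 + 0.0039×150) = 21.23 Ω
P = I²R = (10.7)² × 21.23 = 2430 W

2430 W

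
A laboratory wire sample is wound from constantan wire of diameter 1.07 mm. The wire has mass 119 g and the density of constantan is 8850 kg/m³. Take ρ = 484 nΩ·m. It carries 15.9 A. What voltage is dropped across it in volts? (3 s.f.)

ρ = 484 nΩ·m = 4.84×10^-7 Ω·m
A = π(d/2)² = π(5.3500e-04 m)² = 8.9920e-07 m²
L = m/(density·A) = 0.119/(8850×8.9920e-07) = 14.95 m
R = ρL/A = (4.84×10^-7)(14.95)/(8.9920e-07) = 8.049 Ω
V = IR = 15.9 × 8.049 = 128 V

128 V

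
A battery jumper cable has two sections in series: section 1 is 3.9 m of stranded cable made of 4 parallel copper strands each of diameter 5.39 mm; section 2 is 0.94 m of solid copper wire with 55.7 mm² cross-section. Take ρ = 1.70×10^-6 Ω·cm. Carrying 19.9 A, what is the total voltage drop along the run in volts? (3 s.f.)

ρ = 1.70×10^-6 Ω·cm = 1.70×10^-8 Ω·m
Section 1: A_strand = π(2.6950e-03)² = 2.282e-05 m²; R₁ = ρL/(N·A_s) = (1.70×10^-8)(3.9)/(4×2.282e-05) = 7.264×10^-4 Ω
Section 2: A = 55.7 mm² = 5.570e-05 m²
R₂ = (1.70×10^-8)(0.94)/(5.570e-05) = 2.869×10^-4 Ω
R = R₁ + R₂ = 0.001013 Ω
V = IR = 19.9 × 0.001013 = 0.0202 V

0.0202 V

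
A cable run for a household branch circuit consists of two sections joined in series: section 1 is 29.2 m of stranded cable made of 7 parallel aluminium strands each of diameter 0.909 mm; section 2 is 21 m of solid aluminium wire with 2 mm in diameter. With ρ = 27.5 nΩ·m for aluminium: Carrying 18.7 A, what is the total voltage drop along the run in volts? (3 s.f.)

6.74 V

ρ = 27.5 nΩ·m = 2.75×10^-8 Ω·m
Section 1: A_strand = π(4.5450e-04)² = 6.490e-07 m²; R₁ = ρL/(N·A_s) = (2.75×10^-8)(29.2)/(7×6.490e-07) = 0.1768 Ω
Section 2: A = π(d/2)² = π(1.0000e-03 m)² = 3.142e-06 m²
R₂ = (2.75×10^-8)(21)/(3.142e-06) = 0.1838 Ω
R = R₁ + R₂ = 0.3606 Ω
V = IR = 18.7 × 0.3606 = 6.74 V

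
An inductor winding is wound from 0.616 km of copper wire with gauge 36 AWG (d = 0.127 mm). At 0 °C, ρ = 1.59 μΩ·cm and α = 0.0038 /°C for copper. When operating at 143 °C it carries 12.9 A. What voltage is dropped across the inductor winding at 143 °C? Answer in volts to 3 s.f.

ρ = 1.59 μΩ·cm = 1.59×10^-8 Ω·m
A = π(0.127/2 mm)² = π(6.3500e-05 m)² = 1.267e-08 m²
R₍0₎ = ρL/A = (1.59×10^-8)(616)/(1.267e-08) = 773.2 Ω
R₍143₎ = R₍0₎(1 + αΔT) = 773.2 × (1 + 0.0038×143) = 1193 Ω
V = IR = 12.9 × 1193 = 15400 V

15400 V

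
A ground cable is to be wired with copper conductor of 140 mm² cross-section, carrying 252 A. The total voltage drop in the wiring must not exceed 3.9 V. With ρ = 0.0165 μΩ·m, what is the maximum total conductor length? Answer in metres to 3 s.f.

131 m

ρ = 0.0165 μΩ·m = 1.65×10^-8 Ω·m
A = 140 mm² = 1.400e-04 m²
L_max = V_max·A/(1·ρI) = (3.9)(1.400e-04)/(1.65×10^-8×252) = 131 m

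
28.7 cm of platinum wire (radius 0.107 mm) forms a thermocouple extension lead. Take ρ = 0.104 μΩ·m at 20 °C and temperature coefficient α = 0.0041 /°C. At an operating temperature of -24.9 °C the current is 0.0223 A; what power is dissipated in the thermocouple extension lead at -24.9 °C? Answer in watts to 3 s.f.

ρ = 0.104 μΩ·m = 1.04×10^-7 Ω·m
A = πr² = π(1.0700e-04 m)² = 3.597e-08 m²
R₍20₎ = ρL/A = (1.04×10^-7)(0.287)/(3.597e-08) = 0.8298 Ω
R₍-24.9₎ = R₍20₎(1 + αΔT) = 0.8298 × (1 + 0.0041×-44.9) = 0.6771 Ω
P = I²R = (0.0223)² × 0.6771 = 3.37×10^-4 W

3.37×10^-4 W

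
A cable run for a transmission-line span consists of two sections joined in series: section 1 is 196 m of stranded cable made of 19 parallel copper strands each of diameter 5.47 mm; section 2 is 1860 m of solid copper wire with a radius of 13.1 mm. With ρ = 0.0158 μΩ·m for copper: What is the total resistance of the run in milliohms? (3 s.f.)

61.4 mΩ

ρ = 0.0158 μΩ·m = 1.58×10^-8 Ω·m
Section 1: A_strand = π(2.7350e-03)² = 2.350e-05 m²; R₁ = ρL/(N·A_s) = (1.58×10^-8)(196)/(19×2.350e-05) = 0.006936 Ω
Section 2: A = πr² = π(1.3100e-02 m)² = 5.391e-04 m²
R₂ = (1.58×10^-8)(1860)/(5.391e-04) = 0.05451 Ω
R = R₁ + R₂ = 61.4 mΩ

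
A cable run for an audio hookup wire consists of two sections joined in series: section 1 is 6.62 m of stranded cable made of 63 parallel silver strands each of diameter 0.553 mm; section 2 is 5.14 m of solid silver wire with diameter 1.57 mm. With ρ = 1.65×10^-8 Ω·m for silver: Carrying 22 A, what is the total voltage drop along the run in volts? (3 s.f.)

1.12 V

Section 1: A_strand = π(2.7650e-04)² = 2.402e-07 m²; R₁ = ρL/(N·A_s) = (1.65×10^-8)(6.62)/(63×2.402e-07) = 0.007219 Ω
Section 2: A = π(d/2)² = π(7.8500e-04 m)² = 1.936e-06 m²
R₂ = (1.65×10^-8)(5.14)/(1.936e-06) = 0.04381 Ω
R = R₁ + R₂ = 0.05103 Ω
V = IR = 22 × 0.05103 = 1.12 V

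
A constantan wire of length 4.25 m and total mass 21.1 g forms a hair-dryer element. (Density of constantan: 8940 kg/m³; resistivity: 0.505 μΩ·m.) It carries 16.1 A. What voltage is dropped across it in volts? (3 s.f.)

62.2 V

ρ = 0.505 μΩ·m = 5.05×10^-7 Ω·m
A = m/(density·L) = 0.0211/(8940×4.25) = 5.5534e-07 m²
R = ρL/A = (5.05×10^-7)(4.25)/(5.5534e-07) = 3.865 Ω
V = IR = 16.1 × 3.865 = 62.2 V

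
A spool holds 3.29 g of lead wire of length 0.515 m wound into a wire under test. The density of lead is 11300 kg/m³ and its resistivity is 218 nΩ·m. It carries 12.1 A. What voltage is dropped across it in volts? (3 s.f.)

2.40 V

ρ = 218 nΩ·m = 2.18×10^-7 Ω·m
A = m/(density·L) = 0.00329/(11300×0.515) = 5.6534e-07 m²
R = ρL/A = (2.18×10^-7)(0.515)/(5.6534e-07) = 0.1986 Ω
V = IR = 12.1 × 0.1986 = 2.40 V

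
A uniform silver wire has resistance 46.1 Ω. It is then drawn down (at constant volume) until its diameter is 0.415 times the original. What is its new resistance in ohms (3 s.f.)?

Volume constant ⇒ L' = L/r² with r = 0.415. R' = ρL'/A' = ρ(L/r²)/(πr²d₀²/4) = R/r⁴.
R' = 33.71 × 46.1 = 1550 Ω

1550 Ω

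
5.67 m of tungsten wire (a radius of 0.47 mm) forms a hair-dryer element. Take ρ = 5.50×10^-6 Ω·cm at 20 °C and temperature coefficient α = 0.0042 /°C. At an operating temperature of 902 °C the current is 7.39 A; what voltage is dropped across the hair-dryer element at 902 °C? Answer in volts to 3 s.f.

ρ = 5.50×10^-6 Ω·cm = 5.50×10^-8 Ω·m
A = πr² = π(4.7000e-04 m)² = 6.940e-07 m²
R₍20₎ = ρL/A = (5.50×10^-8)(5.67)/(6.940e-07) = 0.4494 Ω
R₍902₎ = R₍20₎(1 + αΔT) = 0.4494 × (1 + 0.0042×882) = 2.114 Ω
V = IR = 7.39 × 2.114 = 15.6 V

15.6 V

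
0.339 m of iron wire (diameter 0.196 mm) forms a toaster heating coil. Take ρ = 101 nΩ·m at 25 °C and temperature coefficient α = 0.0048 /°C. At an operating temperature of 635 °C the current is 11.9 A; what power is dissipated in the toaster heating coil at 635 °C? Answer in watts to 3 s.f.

631 W

ρ = 101 nΩ·m = 1.01×10^-7 Ω·m
A = π(d/2)² = π(9.8000e-05 m)² = 3.017e-08 m²
R₍25₎ = ρL/A = (1.01×10^-7)(0.339)/(3.017e-08) = 1.135 Ω
R₍635₎ = R₍25₎(1 + αΔT) = 1.135 × (1 + 0.0048×610) = 4.457 Ω
P = I²R = (11.9)² × 4.457 = 631 W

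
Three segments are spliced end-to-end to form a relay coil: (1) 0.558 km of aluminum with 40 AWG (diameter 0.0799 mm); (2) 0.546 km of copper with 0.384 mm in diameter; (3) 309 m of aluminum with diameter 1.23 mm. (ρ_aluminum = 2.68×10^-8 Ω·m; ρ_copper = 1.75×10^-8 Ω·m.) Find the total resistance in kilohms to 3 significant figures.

Seg 1: A = π(0.0799/2 mm)² = π(3.9950e-05 m)² = 5.014e-09 m²
R_1 = (2.68×10^-8)(558)/(5.014e-09) = 2983 Ω
Seg 2: A = π(d/2)² = π(1.9200e-04 m)² = 1.158e-07 m²
R_2 = (1.75×10^-8)(546)/(1.158e-07) = 82.5 Ω
Seg 3: A = π(d/2)² = π(6.1500e-04 m)² = 1.188e-06 m²
R_3 = (2.68×10^-8)(309)/(1.188e-06) = 6.969 Ω
R_total = R_1 + R_2 + R_3 = 3.07 kΩ

3.07 kΩ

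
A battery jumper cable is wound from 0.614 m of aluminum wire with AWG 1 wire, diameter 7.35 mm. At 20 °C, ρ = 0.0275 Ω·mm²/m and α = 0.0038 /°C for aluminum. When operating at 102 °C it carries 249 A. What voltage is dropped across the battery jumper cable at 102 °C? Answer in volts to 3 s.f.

ρ = 0.0275 Ω·mm²/m = 2.75×10^-8 Ω·m
A = π(7.35/2 mm)² = π(3.6750e-03 m)² = 4.243e-05 m²
R₍20₎ = ρL/A = (2.75×10^-8)(0.614)/(4.243e-05) = 3.980×10^-4 Ω
R₍102₎ = R₍20₎(1 + αΔT) = 3.980×10^-4 × (1 + 0.0038×82) = 5.220×10^-4 Ω
V = IR = 249 × 5.220×10^-4 = 0.130 V

0.130 V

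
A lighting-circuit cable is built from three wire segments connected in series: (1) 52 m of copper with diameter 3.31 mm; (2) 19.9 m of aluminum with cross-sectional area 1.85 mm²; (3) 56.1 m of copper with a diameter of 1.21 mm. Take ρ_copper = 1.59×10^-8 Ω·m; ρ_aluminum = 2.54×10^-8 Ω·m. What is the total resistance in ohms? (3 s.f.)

1.15 Ω

Seg 1: A = π(d/2)² = π(1.6550e-03 m)² = 8.605e-06 m²
R_1 = (1.59×10^-8)(52)/(8.605e-06) = 0.09608 Ω
Seg 2: A = 1.85 mm² = 1.850e-06 m²
R_2 = (2.54×10^-8)(19.9)/(1.850e-06) = 0.2732 Ω
Seg 3: A = π(d/2)² = π(6.0500e-04 m)² = 1.150e-06 m²
R_3 = (1.59×10^-8)(56.1)/(1.150e-06) = 0.7757 Ω
R_total = R_1 + R_2 + R_3 = 1.15 Ω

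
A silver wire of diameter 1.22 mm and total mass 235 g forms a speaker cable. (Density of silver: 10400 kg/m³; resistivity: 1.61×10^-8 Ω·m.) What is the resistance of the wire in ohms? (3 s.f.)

0.266 Ω

A = π(d/2)² = π(6.1000e-04 m)² = 1.1690e-06 m²
L = m/(density·A) = 0.235/(10400×1.1690e-06) = 19.33 m
R = ρL/A = (1.61×10^-8)(19.33)/(1.1690e-06) = 0.266 Ω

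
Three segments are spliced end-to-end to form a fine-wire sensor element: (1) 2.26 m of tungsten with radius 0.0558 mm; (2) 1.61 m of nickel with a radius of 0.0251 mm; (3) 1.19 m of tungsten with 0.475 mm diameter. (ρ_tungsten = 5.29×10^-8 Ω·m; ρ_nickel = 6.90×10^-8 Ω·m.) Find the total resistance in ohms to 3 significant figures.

68.7 Ω

Seg 1: A = πr² = π(5.5800e-05 m)² = 9.782e-09 m²
R_1 = (5.29×10^-8)(2.26)/(9.782e-09) = 12.22 Ω
Seg 2: A = πr² = π(2.5100e-05 m)² = 1.979e-09 m²
R_2 = (6.90×10^-8)(1.61)/(1.979e-09) = 56.13 Ω
Seg 3: A = π(d/2)² = π(2.3750e-04 m)² = 1.772e-07 m²
R_3 = (5.29×10^-8)(1.19)/(1.772e-07) = 0.3552 Ω
R_total = R_1 + R_2 + R_3 = 68.7 Ω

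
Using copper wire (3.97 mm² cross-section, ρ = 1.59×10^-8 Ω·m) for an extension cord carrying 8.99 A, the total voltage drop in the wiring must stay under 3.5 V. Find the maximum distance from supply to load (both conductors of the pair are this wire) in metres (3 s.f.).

48.6 m

A = 3.97 mm² = 3.970e-06 m²
L_max = V_max·A/(2·ρI) = (3.5)(3.970e-06)/(2×1.59×10^-8×8.99) = 48.6 m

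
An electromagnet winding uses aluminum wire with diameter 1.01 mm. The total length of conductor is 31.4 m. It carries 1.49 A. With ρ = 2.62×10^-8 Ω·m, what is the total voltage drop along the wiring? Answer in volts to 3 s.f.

1.53 V

A = π(d/2)² = π(5.0500e-04 m)² = 8.012e-07 m²
R = ρL/A = (2.62×10^-8)(31.4)/(8.012e-07) = 1.027 Ω
V = IR = 1.49 × 1.027 = 1.53 V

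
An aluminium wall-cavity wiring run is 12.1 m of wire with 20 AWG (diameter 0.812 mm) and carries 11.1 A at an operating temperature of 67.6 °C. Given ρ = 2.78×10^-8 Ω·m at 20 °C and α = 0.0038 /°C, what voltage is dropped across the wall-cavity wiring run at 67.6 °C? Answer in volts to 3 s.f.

8.51 V

A = π(0.812/2 mm)² = π(4.0600e-04 m)² = 5.178e-07 m²
R₍20₎ = ρL/A = (2.78×10^-8)(12.1)/(5.178e-07) = 0.6496 Ω
R₍67.6₎ = R₍20₎(1 + αΔT) = 0.6496 × (1 + 0.0038×47.6) = 0.7671 Ω
V = IR = 11.1 × 0.7671 = 8.51 V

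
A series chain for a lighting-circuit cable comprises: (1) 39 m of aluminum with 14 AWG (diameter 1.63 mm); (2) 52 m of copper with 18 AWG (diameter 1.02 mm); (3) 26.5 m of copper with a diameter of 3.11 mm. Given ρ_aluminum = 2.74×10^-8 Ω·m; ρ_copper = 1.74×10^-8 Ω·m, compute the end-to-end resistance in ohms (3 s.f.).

1.68 Ω

Seg 1: A = π(1.63/2 mm)² = π(8.1500e-04 m)² = 2.087e-06 m²
R_1 = (2.74×10^-8)(39)/(2.087e-06) = 0.5121 Ω
Seg 2: A = π(1.02/2 mm)² = π(5.1000e-04 m)² = 8.171e-07 m²
R_2 = (1.74×10^-8)(52)/(8.171e-07) = 1.107 Ω
Seg 3: A = π(d/2)² = π(1.5550e-03 m)² = 7.596e-06 m²
R_3 = (1.74×10^-8)(26.5)/(7.596e-06) = 0.0607 Ω
R_total = R_1 + R_2 + R_3 = 1.68 Ω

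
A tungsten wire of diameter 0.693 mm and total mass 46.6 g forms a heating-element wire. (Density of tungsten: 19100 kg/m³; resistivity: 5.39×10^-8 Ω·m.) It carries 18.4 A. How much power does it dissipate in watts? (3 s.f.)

A = π(d/2)² = π(3.4650e-04 m)² = 3.7719e-07 m²
L = m/(density·A) = 0.0466/(19100×3.7719e-07) = 6.468 m
R = ρL/A = (5.39×10^-8)(6.468)/(3.7719e-07) = 0.9243 Ω
P = I²R = (18.4)² × 0.9243 = 313 W

313 W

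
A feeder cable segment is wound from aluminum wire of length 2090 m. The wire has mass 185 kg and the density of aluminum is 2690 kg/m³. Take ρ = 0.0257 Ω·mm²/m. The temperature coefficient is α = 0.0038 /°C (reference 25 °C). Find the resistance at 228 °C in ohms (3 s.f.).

ρ = 0.0257 Ω·mm²/m = 2.57×10^-8 Ω·m
A = m/(density·L) = 185/(2690×2090) = 3.2906e-05 m²
R = ρL/A = (2.57×10^-8)(2090)/(3.2906e-05) = 1.632 Ω
R(228 °C) = 1.632 × (1 + 0.0038×203) = 2.89 Ω

2.89 Ω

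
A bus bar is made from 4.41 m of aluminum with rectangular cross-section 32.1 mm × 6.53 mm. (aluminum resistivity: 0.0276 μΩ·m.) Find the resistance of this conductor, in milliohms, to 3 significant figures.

0.581 mΩ

ρ = 0.0276 μΩ·m = 2.76×10^-8 Ω·m
A = 32.1 × 6.53 mm² = 210 mm² = 2.096e-04 m²
R = ρL/A = (2.76×10^-8)(4.41 m)/(2.096e-04 m²) = 0.581 mΩ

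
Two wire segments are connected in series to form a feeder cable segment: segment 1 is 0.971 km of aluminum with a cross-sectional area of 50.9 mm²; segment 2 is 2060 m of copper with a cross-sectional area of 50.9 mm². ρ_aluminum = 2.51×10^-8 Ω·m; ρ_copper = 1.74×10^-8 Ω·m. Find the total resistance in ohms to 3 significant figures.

1.18 Ω

Segment 1: A = 50.9 mm² = 5.090e-05 m²
R₁ = ρL/A = (2.51×10^-8)(971)/(5.090e-05) = 0.4788 Ω
R₂ = (1.74×10^-8)(2060)/(5.090e-05) = 0.7042 Ω
R = R₁ + R₂ = 1.18 Ω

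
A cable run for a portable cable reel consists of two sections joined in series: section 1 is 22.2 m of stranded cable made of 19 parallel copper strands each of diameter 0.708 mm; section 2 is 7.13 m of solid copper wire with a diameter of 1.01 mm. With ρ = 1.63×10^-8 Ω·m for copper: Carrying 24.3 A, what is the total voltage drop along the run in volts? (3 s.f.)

4.70 V

Section 1: A_strand = π(3.5400e-04)² = 3.937e-07 m²; R₁ = ρL/(N·A_s) = (1.63×10^-8)(22.2)/(19×3.937e-07) = 0.04838 Ω
Section 2: A = π(d/2)² = π(5.0500e-04 m)² = 8.012e-07 m²
R₂ = (1.63×10^-8)(7.13)/(8.012e-07) = 0.1451 Ω
R = R₁ + R₂ = 0.1934 Ω
V = IR = 24.3 × 0.1934 = 4.70 V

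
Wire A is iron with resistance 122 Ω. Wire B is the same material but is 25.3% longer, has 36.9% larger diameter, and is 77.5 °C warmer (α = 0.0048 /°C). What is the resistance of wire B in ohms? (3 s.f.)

112 Ω

R ∝ ρL/d² with ρ ∝ (1+αΔT), so R_B/R_A = (1 + 25.3/100) × (1 + 36.9/100)⁻² × (1 + 0.0048×77.5)
= 1.253 × 0.5336 × 1.372 = 0.9173
R_B = 0.9173 × 122 = 112 Ω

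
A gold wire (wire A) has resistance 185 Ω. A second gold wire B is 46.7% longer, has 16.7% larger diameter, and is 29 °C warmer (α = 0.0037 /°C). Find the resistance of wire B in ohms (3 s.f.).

221 Ω

R ∝ ρL/d² with ρ ∝ (1+αΔT), so R_B/R_A = (1 + 46.7/100) × (1 + 16.7/100)⁻² × (1 + 0.0037×29)
= 1.467 × 0.7343 × 1.107 = 1.193
R_B = 1.193 × 185 = 221 Ω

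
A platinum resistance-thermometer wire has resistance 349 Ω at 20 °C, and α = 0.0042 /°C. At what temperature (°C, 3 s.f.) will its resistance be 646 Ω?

223 °C

R = R₀(1 + α(T − T₀)) ⇒ T = T₀ + (R/R₀ − 1)/α
T = 20 + (646/349 − 1)/0.0042 = 20 + (0.851)/0.0042 = 223 °C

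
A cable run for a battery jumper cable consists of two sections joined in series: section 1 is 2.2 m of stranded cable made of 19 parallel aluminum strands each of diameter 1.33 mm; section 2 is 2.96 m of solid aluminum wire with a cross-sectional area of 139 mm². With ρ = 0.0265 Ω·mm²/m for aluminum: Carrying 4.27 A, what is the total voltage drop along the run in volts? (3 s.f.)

0.0118 V

ρ = 0.0265 Ω·mm²/m = 2.65×10^-8 Ω·m
Section 1: A_strand = π(6.6500e-04)² = 1.389e-06 m²; R₁ = ρL/(N·A_s) = (2.65×10^-8)(2.2)/(19×1.389e-06) = 0.002209 Ω
Section 2: A = 139 mm² = 1.390e-04 m²
R₂ = (2.65×10^-8)(2.96)/(1.390e-04) = 5.643×10^-4 Ω
R = R₁ + R₂ = 0.002773 Ω
V = IR = 4.27 × 0.002773 = 0.0118 V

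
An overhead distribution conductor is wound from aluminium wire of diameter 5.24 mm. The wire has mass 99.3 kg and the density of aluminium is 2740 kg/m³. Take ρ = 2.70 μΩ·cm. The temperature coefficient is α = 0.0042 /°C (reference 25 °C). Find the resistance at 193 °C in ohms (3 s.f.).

ρ = 2.70 μΩ·cm = 2.70×10^-8 Ω·m
A = π(d/2)² = π(2.6200e-03 m)² = 2.1565e-05 m²
L = m/(density·A) = 99.3/(2740×2.1565e-05) = 1681 m
R = ρL/A = (2.70×10^-8)(1681)/(2.1565e-05) = 2.104 Ω
R(193 °C) = 2.104 × (1 + 0.0042×168) = 3.59 Ω

3.59 Ω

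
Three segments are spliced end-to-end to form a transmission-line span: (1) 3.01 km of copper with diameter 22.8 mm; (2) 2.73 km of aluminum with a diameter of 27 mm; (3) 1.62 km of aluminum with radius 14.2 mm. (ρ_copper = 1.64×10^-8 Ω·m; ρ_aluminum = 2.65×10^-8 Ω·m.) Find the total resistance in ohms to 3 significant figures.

Seg 1: A = π(d/2)² = π(1.1400e-02 m)² = 4.083e-04 m²
R_1 = (1.64×10^-8)(3010)/(4.083e-04) = 0.1209 Ω
Seg 2: A = π(d/2)² = π(1.3500e-02 m)² = 5.726e-04 m²
R_2 = (2.65×10^-8)(2730)/(5.726e-04) = 0.1264 Ω
Seg 3: A = πr² = π(1.4200e-02 m)² = 6.335e-04 m²
R_3 = (2.65×10^-8)(1620)/(6.335e-04) = 0.06777 Ω
R_total = R_1 + R_2 + R_3 = 0.315 Ω

0.315 Ω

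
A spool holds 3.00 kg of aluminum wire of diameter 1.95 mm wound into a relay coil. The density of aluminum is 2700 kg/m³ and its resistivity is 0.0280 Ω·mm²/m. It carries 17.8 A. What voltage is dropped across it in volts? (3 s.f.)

62.1 V

ρ = 0.0280 Ω·mm²/m = 2.80×10^-8 Ω·m
A = π(d/2)² = π(9.7500e-04 m)² = 2.9865e-06 m²
L = m/(density·A) = 3/(2700×2.9865e-06) = 372 m
R = ρL/A = (2.80×10^-8)(372)/(2.9865e-06) = 3.488 Ω
V = IR = 17.8 × 3.488 = 62.1 V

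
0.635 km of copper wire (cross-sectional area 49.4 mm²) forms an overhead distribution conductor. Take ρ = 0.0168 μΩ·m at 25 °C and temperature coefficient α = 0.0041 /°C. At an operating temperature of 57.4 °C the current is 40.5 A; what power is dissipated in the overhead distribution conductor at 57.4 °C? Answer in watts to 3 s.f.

ρ = 0.0168 μΩ·m = 1.68×10^-8 Ω·m
A = 49.4 mm² = 4.940e-05 m²
R₍25₎ = ρL/A = (1.68×10^-8)(635)/(4.940e-05) = 0.216 Ω
R₍57.4₎ = R₍25₎(1 + αΔT) = 0.216 × (1 + 0.0041×32.4) = 0.2446 Ω
P = I²R = (40.5)² × 0.2446 = 401 W

401 W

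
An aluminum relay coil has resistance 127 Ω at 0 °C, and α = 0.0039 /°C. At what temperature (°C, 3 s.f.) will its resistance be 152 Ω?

R = R₀(1 + α(T − T₀)) ⇒ T = T₀ + (R/R₀ − 1)/α
T = 0 + (152/127 − 1)/0.0039 = 0 + (0.1969)/0.0039 = 50.5 °C

50.5 °C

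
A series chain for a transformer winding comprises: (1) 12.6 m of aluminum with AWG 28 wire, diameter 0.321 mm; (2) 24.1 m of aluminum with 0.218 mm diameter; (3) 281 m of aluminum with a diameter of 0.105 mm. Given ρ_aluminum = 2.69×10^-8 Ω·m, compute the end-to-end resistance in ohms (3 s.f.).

895 Ω

Seg 1: A = π(0.321/2 mm)² = π(1.6050e-04 m)² = 8.093e-08 m²
R_1 = (2.69×10^-8)(12.6)/(8.093e-08) = 4.188 Ω
Seg 2: A = π(d/2)² = π(1.0900e-04 m)² = 3.733e-08 m²
R_2 = (2.69×10^-8)(24.1)/(3.733e-08) = 17.37 Ω
Seg 3: A = π(d/2)² = π(5.2500e-05 m)² = 8.659e-09 m²
R_3 = (2.69×10^-8)(281)/(8.659e-09) = 873 Ω
R_total = R_1 + R_2 + R_3 = 895 Ω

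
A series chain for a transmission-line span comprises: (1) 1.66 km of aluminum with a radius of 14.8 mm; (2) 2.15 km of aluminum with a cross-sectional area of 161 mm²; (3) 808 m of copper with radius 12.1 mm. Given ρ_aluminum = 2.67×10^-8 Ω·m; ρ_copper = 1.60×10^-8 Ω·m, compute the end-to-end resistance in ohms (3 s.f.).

0.449 Ω

Seg 1: A = πr² = π(1.4800e-02 m)² = 6.881e-04 m²
R_1 = (2.67×10^-8)(1660)/(6.881e-04) = 0.06441 Ω
Seg 2: A = 161 mm² = 1.610e-04 m²
R_2 = (2.67×10^-8)(2150)/(1.610e-04) = 0.3566 Ω
Seg 3: A = πr² = π(1.2100e-02 m)² = 4.600e-04 m²
R_3 = (1.60×10^-8)(808)/(4.600e-04) = 0.02811 Ω
R_total = R_1 + R_2 + R_3 = 0.449 Ω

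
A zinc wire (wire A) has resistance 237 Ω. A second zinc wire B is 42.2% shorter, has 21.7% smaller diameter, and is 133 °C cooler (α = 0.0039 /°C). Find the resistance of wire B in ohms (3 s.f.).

R ∝ ρL/d² with ρ ∝ (1+αΔT), so R_B/R_A = (1 − 42.2/100) × (1 − 21.7/100)⁻² × (1 − 0.0039×133)
= 0.578 × 1.631 × 0.4813 = 0.4537
R_B = 0.4537 × 237 = 108 Ω

108 Ω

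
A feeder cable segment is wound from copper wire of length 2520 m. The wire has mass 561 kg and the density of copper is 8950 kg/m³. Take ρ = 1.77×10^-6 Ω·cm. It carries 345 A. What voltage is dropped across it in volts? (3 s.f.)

619 V

ρ = 1.77×10^-6 Ω·cm = 1.77×10^-8 Ω·m
A = m/(density·L) = 561/(8950×2520) = 2.4874e-05 m²
R = ρL/A = (1.77×10^-8)(2520)/(2.4874e-05) = 1.793 Ω
V = IR = 345 × 1.793 = 619 V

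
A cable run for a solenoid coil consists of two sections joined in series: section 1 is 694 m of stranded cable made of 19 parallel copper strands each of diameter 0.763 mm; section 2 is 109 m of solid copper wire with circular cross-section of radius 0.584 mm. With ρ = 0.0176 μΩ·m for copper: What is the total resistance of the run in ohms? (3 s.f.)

ρ = 0.0176 μΩ·m = 1.76×10^-8 Ω·m
Section 1: A_strand = π(3.8150e-04)² = 4.572e-07 m²; R₁ = ρL/(N·A_s) = (1.76×10^-8)(694)/(19×4.572e-07) = 1.406 Ω
Section 2: A = πr² = π(5.8400e-04 m)² = 1.071e-06 m²
R₂ = (1.76×10^-8)(109)/(1.071e-06) = 1.79 Ω
R = R₁ + R₂ = 3.20 Ω

3.20 Ω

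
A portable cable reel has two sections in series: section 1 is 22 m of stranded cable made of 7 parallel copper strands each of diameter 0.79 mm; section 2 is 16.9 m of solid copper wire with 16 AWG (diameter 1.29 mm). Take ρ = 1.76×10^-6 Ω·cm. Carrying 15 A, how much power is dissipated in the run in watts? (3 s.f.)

ρ = 1.76×10^-6 Ω·cm = 1.76×10^-8 Ω·m
Section 1: A_strand = π(3.9500e-04)² = 4.902e-07 m²; R₁ = ρL/(N·A_s) = (1.76×10^-8)(22)/(7×4.902e-07) = 0.1128 Ω
Section 2: A = π(1.29/2 mm)² = π(6.4500e-04 m)² = 1.307e-06 m²
R₂ = (1.76×10^-8)(16.9)/(1.307e-06) = 0.2276 Ω
R = R₁ + R₂ = 0.3404 Ω
P = I²R = (15)² × 0.3404 = 76.6 W

76.6 W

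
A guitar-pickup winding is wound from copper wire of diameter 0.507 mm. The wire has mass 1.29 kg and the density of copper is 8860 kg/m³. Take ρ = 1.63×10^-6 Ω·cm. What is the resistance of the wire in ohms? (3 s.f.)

58.2 Ω

ρ = 1.63×10^-6 Ω·cm = 1.63×10^-8 Ω·m
A = π(d/2)² = π(2.5350e-04 m)² = 2.0189e-07 m²
L = m/(density·A) = 1.29/(8860×2.0189e-07) = 721.2 m
R = ρL/A = (1.63×10^-8)(721.2)/(2.0189e-07) = 58.2 Ω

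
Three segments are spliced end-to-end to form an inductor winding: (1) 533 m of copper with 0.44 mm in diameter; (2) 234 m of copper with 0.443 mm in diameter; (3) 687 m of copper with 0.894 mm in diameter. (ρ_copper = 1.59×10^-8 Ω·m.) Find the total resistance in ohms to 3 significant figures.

Seg 1: A = π(d/2)² = π(2.2000e-04 m)² = 1.521e-07 m²
R_1 = (1.59×10^-8)(533)/(1.521e-07) = 55.74 Ω
Seg 2: A = π(d/2)² = π(2.2150e-04 m)² = 1.541e-07 m²
R_2 = (1.59×10^-8)(234)/(1.541e-07) = 24.14 Ω
Seg 3: A = π(d/2)² = π(4.4700e-04 m)² = 6.277e-07 m²
R_3 = (1.59×10^-8)(687)/(6.277e-07) = 17.4 Ω
R_total = R_1 + R_2 + R_3 = 97.3 Ω

97.3 Ω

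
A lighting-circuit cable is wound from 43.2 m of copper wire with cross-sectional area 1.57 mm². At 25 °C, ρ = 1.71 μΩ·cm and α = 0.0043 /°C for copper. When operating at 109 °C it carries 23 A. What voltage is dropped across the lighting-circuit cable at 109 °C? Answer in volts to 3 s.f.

14.7 V

ρ = 1.71 μΩ·cm = 1.71×10^-8 Ω·m
A = 1.57 mm² = 1.570e-06 m²
R₍25₎ = ρL/A = (1.71×10^-8)(43.2)/(1.570e-06) = 0.4705 Ω
R₍109₎ = R₍25₎(1 + αΔT) = 0.4705 × (1 + 0.0043×84) = 0.6405 Ω
V = IR = 23 × 0.6405 = 14.7 V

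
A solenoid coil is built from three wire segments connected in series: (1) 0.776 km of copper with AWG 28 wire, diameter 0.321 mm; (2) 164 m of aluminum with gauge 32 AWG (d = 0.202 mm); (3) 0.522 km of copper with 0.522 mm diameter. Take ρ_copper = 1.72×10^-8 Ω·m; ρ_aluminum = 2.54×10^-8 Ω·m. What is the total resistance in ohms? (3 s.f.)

337 Ω

Seg 1: A = π(0.321/2 mm)² = π(1.6050e-04 m)² = 8.093e-08 m²
R_1 = (1.72×10^-8)(776)/(8.093e-08) = 164.9 Ω
Seg 2: A = π(0.202/2 mm)² = π(1.0100e-04 m)² = 3.205e-08 m²
R_2 = (2.54×10^-8)(164)/(3.205e-08) = 130 Ω
Seg 3: A = π(d/2)² = π(2.6100e-04 m)² = 2.140e-07 m²
R_3 = (1.72×10^-8)(522)/(2.140e-07) = 41.95 Ω
R_total = R_1 + R_2 + R_3 = 337 Ω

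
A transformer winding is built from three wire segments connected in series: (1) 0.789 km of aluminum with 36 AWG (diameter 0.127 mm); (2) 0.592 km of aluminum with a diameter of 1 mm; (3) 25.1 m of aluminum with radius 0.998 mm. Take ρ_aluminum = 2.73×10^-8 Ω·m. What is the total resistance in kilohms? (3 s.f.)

1.72 kΩ

Seg 1: A = π(0.127/2 mm)² = π(6.3500e-05 m)² = 1.267e-08 m²
R_1 = (2.73×10^-8)(789)/(1.267e-08) = 1700 Ω
Seg 2: A = π(d/2)² = π(5.0000e-04 m)² = 7.854e-07 m²
R_2 = (2.73×10^-8)(592)/(7.854e-07) = 20.58 Ω
Seg 3: A = πr² = π(9.9800e-04 m)² = 3.129e-06 m²
R_3 = (2.73×10^-8)(25.1)/(3.129e-06) = 0.219 Ω
R_total = R_1 + R_2 + R_3 = 1.72 kΩ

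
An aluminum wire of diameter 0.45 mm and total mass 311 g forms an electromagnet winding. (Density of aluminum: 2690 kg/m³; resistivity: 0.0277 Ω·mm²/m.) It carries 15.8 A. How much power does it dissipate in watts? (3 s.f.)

ρ = 0.0277 Ω·mm²/m = 2.77×10^-8 Ω·m
A = π(d/2)² = π(2.2500e-04 m)² = 1.5904e-07 m²
L = m/(density·A) = 0.311/(2690×1.5904e-07) = 726.9 m
R = ρL/A = (2.77×10^-8)(726.9)/(1.5904e-07) = 126.6 Ω
P = I²R = (15.8)² × 126.6 = 31600 W

31600 W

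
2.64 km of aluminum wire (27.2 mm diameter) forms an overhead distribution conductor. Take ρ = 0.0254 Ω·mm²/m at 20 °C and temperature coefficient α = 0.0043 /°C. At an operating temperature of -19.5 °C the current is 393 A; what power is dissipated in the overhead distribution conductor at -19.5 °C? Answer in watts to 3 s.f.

14800 W

ρ = 0.0254 Ω·mm²/m = 2.54×10^-8 Ω·m
A = π(d/2)² = π(1.3600e-02 m)² = 5.811e-04 m²
R₍20₎ = ρL/A = (2.54×10^-8)(2640)/(5.811e-04) = 0.1154 Ω
R₍-19.5₎ = R₍20₎(1 + αΔT) = 0.1154 × (1 + 0.0043×-39.5) = 0.0958 Ω
P = I²R = (393)² × 0.0958 = 14800 W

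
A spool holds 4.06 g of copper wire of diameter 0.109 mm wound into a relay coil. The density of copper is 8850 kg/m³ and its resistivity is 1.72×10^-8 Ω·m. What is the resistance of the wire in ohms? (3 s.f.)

90.6 Ω

A = π(d/2)² = π(5.4500e-05 m)² = 9.3313e-09 m²
L = m/(density·A) = 0.00406/(8850×9.3313e-09) = 49.16 m
R = ρL/A = (1.72×10^-8)(49.16)/(9.3313e-09) = 90.6 Ω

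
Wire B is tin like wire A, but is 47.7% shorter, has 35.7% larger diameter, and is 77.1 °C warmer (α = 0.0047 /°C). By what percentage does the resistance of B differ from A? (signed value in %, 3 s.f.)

-61.3%

R ∝ ρL/d² with ρ ∝ (1+αΔT), so R_B/R_A = (1 − 47.7/100) × (1 + 35.7/100)⁻² × (1 + 0.0047×77.1)
= 0.523 × 0.5431 × 1.362 = 0.3869
(R_B − R_A)/R_A = 0.3869 − 1 = -61.3%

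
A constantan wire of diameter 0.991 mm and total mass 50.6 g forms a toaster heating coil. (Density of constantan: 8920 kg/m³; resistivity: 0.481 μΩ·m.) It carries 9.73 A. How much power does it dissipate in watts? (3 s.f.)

ρ = 0.481 μΩ·m = 4.81×10^-7 Ω·m
A = π(d/2)² = π(4.9550e-04 m)² = 7.7132e-07 m²
L = m/(density·A) = 0.0506/(8920×7.7132e-07) = 7.354 m
R = ρL/A = (4.81×10^-7)(7.354)/(7.7132e-07) = 4.586 Ω
P = I²R = (9.73)² × 4.586 = 434 W

434 W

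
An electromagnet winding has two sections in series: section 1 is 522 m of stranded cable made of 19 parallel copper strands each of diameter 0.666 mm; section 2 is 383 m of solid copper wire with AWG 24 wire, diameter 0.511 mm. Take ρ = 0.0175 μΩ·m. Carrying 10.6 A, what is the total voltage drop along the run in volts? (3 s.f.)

361 V

ρ = 0.0175 μΩ·m = 1.75×10^-8 Ω·m
Section 1: A_strand = π(3.3300e-04)² = 3.484e-07 m²; R₁ = ρL/(N·A_s) = (1.75×10^-8)(522)/(19×3.484e-07) = 1.38 Ω
Section 2: A = π(0.511/2 mm)² = π(2.5550e-04 m)² = 2.051e-07 m²
R₂ = (1.75×10^-8)(383)/(2.051e-07) = 32.68 Ω
R = R₁ + R₂ = 34.06 Ω
V = IR = 10.6 × 34.06 = 361 V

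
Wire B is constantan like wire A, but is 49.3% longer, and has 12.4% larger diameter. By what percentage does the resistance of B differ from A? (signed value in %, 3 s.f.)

18.2%

R ∝ L/d², so R_B/R_A = (1 + 49.3/100) × (1 + 12.4/100)⁻²
= 1.493 × 0.7915 = 1.182
(R_B − R_A)/R_A = 1.182 − 1 = 18.2%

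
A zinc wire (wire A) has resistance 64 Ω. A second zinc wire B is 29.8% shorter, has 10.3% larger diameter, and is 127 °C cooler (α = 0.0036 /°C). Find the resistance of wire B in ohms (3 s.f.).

R ∝ ρL/d² with ρ ∝ (1+αΔT), so R_B/R_A = (1 − 29.8/100) × (1 + 10.3/100)⁻² × (1 − 0.0036×127)
= 0.702 × 0.822 × 0.5428 = 0.3132
R_B = 0.3132 × 64 = 20.0 Ω

20.0 Ω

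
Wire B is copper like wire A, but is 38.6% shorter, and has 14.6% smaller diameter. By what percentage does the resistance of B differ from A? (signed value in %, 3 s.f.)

R ∝ L/d², so R_B/R_A = (1 − 38.6/100) × (1 − 14.6/100)⁻²
= 0.614 × 1.371 = 0.8419
(R_B − R_A)/R_A = 0.8419 − 1 = -15.8%

-15.8%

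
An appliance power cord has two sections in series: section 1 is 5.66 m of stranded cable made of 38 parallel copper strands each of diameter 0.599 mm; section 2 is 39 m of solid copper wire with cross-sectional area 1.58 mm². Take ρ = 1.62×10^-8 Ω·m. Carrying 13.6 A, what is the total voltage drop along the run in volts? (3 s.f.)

Section 1: A_strand = π(2.9950e-04)² = 2.818e-07 m²; R₁ = ρL/(N·A_s) = (1.62×10^-8)(5.66)/(38×2.818e-07) = 0.008563 Ω
Section 2: A = 1.58 mm² = 1.580e-06 m²
R₂ = (1.62×10^-8)(39)/(1.580e-06) = 0.3999 Ω
R = R₁ + R₂ = 0.4084 Ω
V = IR = 13.6 × 0.4084 = 5.55 V

5.55 V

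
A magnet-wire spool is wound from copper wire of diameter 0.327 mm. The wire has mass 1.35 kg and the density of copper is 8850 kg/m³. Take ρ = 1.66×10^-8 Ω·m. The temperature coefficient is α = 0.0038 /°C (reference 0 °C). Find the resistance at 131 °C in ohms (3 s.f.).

A = π(d/2)² = π(1.6350e-04 m)² = 8.3982e-08 m²
L = m/(density·A) = 1.35/(8850×8.3982e-08) = 1816 m
R = ρL/A = (1.66×10^-8)(1816)/(8.3982e-08) = 359 Ω
R(131 °C) = 359 × (1 + 0.0038×131) = 538 Ω

538 Ω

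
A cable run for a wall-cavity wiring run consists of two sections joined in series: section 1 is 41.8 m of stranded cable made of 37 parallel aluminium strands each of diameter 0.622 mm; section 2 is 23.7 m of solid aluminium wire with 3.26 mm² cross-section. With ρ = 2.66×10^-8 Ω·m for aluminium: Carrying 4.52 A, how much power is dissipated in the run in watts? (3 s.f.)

Section 1: A_strand = π(3.1100e-04)² = 3.039e-07 m²; R₁ = ρL/(N·A_s) = (2.66×10^-8)(41.8)/(37×3.039e-07) = 0.0989 Ω
Section 2: A = 3.26 mm² = 3.260e-06 m²
R₂ = (2.66×10^-8)(23.7)/(3.260e-06) = 0.1934 Ω
R = R₁ + R₂ = 0.2923 Ω
P = I²R = (4.52)² × 0.2923 = 5.97 W

5.97 W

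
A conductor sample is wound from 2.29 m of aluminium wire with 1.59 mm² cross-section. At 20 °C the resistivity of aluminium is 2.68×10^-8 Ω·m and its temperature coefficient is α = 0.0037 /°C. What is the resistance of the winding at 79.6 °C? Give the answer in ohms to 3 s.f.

A = 1.59 mm² = 1.590e-06 m²
R₍20°C₎ = ρL/A = (2.68×10^-8)(2.29)/(1.590e-06) = 0.0386 Ω
R = R₀(1 + αΔT) = 0.0386(1 + 0.0037×59.6) = 0.0471 Ω

0.0471 Ω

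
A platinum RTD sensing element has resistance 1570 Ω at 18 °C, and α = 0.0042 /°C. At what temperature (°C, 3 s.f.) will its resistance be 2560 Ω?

168 °C

R = R₀(1 + α(T − T₀)) ⇒ T = T₀ + (R/R₀ − 1)/α
T = 18 + (2560/1570 − 1)/0.0042 = 18 + (0.6306)/0.0042 = 168 °C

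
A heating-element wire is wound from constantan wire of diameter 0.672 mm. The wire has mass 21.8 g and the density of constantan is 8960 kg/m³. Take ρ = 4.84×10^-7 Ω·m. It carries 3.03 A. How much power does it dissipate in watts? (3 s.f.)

A = π(d/2)² = π(3.3600e-04 m)² = 3.5467e-07 m²
L = m/(density·A) = 0.0218/(8960×3.5467e-07) = 6.86 m
R = ρL/A = (4.84×10^-7)(6.86)/(3.5467e-07) = 9.361 Ω
P = I²R = (3.03)² × 9.361 = 85.9 W

85.9 W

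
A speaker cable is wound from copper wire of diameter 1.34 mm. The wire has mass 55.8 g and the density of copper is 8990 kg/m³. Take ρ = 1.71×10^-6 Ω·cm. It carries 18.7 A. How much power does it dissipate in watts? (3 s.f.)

18.7 W

ρ = 1.71×10^-6 Ω·cm = 1.71×10^-8 Ω·m
A = π(d/2)² = π(6.7000e-04 m)² = 1.4103e-06 m²
L = m/(density·A) = 0.0558/(8990×1.4103e-06) = 4.401 m
R = ρL/A = (1.71×10^-8)(4.401)/(1.4103e-06) = 0.05337 Ω
P = I²R = (18.7)² × 0.05337 = 18.7 W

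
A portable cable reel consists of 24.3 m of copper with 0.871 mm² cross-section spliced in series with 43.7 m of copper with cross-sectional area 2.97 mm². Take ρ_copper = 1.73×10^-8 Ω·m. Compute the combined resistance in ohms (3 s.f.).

0.737 Ω

Segment 1: A = 0.871 mm² = 8.710e-07 m²
R₁ = ρL/A = (1.73×10^-8)(24.3)/(8.710e-07) = 0.4827 Ω
Segment 2: A = 2.97 mm² = 2.970e-06 m²
R₂ = (1.73×10^-8)(43.7)/(2.970e-06) = 0.2545 Ω
R = R₁ + R₂ = 0.737 Ω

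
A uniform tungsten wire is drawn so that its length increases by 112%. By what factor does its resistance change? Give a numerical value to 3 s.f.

k = 1 + 112/100 = 2.12; volume constant ⇒ A' = A/k, so R' = k²R.
Factor = 4.49

4.49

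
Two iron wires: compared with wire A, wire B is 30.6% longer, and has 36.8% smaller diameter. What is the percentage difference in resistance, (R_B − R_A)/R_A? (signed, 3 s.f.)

227%

R ∝ L/d², so R_B/R_A = (1 + 30.6/100) × (1 − 36.8/100)⁻²
= 1.306 × 2.504 = 3.27
(R_B − R_A)/R_A = 3.27 − 1 = 227%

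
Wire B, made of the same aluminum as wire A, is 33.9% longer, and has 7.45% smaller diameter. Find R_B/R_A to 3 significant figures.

R ∝ L/d², so R_B/R_A = (1 + 33.9/100) × (1 − 7.45/100)⁻²
= 1.339 × 1.167 = 1.56

1.56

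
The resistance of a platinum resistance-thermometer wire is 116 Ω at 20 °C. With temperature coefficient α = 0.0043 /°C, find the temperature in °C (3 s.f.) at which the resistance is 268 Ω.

R = R₀(1 + α(T − T₀)) ⇒ T = T₀ + (R/R₀ − 1)/α
T = 20 + (268/116 − 1)/0.0043 = 20 + (1.31)/0.0043 = 325 °C

325 °C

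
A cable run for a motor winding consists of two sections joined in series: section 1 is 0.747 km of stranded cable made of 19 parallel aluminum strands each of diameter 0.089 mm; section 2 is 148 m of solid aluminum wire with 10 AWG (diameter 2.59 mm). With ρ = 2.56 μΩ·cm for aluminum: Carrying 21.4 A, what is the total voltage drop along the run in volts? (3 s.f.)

ρ = 2.56 μΩ·cm = 2.56×10^-8 Ω·m
Section 1: A_strand = π(4.4500e-05)² = 6.221e-09 m²; R₁ = ρL/(N·A_s) = (2.56×10^-8)(747)/(19×6.221e-09) = 161.8 Ω
Section 2: A = π(2.59/2 mm)² = π(1.2950e-03 m)² = 5.269e-06 m²
R₂ = (2.56×10^-8)(148)/(5.269e-06) = 0.7191 Ω
R = R₁ + R₂ = 162.5 Ω
V = IR = 21.4 × 162.5 = 3480 V

3480 V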